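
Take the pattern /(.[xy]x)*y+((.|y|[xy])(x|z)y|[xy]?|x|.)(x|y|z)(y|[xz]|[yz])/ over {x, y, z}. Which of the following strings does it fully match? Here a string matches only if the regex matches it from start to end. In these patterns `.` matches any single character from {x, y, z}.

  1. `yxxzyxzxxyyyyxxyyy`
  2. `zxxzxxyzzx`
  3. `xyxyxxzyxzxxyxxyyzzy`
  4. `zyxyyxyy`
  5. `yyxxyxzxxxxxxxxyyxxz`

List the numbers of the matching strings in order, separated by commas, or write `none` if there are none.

1, 2, 3, 4, 5

1 → match
2 → match
3 → match
4 → match
5 → match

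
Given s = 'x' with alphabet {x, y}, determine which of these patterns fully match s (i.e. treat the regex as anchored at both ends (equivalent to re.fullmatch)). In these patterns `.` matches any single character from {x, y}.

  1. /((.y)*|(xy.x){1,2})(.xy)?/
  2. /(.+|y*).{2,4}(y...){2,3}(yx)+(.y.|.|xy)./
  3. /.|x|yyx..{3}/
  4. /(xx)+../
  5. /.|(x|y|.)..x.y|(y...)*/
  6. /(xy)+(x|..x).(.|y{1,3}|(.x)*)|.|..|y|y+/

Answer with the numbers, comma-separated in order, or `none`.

3, 5, 6

1 → no match
2 → no match
3 → match
4 → no match — must start with 'xx'
5 → match
6 → match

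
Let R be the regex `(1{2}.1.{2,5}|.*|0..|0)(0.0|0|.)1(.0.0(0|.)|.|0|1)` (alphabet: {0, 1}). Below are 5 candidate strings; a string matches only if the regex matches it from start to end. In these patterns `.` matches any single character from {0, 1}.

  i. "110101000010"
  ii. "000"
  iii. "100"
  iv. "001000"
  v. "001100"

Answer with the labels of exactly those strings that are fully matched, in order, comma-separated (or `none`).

i

i → match
ii → no match
iii → no match
iv → no match
v → no match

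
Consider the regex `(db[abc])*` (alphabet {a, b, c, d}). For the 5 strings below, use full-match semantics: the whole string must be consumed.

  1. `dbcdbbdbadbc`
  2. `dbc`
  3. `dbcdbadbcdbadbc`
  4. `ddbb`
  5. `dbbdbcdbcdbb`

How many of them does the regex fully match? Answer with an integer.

4

1. `dbcdbbdbadbc` → match
2. `dbc` → match
3 → match
4. `ddbb` → no match
5. `dbbdbcdbcdbb` → match
Total matched: 4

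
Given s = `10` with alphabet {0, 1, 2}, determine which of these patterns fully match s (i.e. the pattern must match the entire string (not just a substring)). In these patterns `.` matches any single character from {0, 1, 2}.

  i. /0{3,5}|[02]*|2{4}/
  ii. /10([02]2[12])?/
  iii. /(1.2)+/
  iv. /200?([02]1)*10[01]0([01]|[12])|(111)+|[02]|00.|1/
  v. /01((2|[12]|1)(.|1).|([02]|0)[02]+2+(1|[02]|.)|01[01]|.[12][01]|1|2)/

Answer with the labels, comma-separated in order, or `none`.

i → no match
ii → match
iii → no match — must end with `2`
iv → no match
v → no match — must start with `01`

ii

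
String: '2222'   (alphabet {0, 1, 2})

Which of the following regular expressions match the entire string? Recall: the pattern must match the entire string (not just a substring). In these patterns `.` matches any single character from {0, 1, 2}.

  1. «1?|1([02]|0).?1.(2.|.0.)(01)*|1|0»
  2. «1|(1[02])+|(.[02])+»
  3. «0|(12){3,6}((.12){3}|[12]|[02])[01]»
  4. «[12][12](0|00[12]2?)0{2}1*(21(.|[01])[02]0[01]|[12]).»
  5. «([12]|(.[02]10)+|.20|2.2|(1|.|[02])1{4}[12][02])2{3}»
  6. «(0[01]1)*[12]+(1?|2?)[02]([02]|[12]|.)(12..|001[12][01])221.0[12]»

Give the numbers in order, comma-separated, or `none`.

2, 5

1 → no match
2 → match
3 → no match
4 → no match
5 → match
6 → no match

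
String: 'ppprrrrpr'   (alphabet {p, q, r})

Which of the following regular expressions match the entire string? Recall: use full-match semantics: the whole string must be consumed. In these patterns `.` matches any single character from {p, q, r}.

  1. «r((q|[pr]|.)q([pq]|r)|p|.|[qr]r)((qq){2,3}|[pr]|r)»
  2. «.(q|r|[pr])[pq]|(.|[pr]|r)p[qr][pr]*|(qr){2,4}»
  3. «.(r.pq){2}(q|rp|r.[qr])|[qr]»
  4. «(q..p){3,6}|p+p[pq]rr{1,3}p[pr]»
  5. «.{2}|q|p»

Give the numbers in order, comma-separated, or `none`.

1 → no match — must start with 'r'
2 → no match
3 → no match
4 → match
5 → no match

4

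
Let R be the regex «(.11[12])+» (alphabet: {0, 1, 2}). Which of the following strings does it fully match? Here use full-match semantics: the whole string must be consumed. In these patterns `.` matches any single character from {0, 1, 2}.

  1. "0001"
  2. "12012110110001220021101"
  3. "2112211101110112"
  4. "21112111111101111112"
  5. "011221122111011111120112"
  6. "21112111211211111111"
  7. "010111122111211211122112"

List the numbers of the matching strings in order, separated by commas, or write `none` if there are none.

1 → no match
2 → no match
3 → match
4 → match
5 → match
6 → match
7 → no match

3, 4, 5, 6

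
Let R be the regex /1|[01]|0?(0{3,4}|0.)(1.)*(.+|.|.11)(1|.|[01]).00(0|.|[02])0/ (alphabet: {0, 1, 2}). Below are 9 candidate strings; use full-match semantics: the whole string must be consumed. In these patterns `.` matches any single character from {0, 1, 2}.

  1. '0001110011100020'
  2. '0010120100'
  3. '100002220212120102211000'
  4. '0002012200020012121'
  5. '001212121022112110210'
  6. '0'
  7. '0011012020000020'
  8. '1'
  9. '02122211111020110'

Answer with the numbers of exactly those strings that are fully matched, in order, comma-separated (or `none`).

1, 6, 7, 8

1 → match
2 → no match
3 → no match
4 → no match
5 → no match
6 → match
7 → match
8 → match
9 → no match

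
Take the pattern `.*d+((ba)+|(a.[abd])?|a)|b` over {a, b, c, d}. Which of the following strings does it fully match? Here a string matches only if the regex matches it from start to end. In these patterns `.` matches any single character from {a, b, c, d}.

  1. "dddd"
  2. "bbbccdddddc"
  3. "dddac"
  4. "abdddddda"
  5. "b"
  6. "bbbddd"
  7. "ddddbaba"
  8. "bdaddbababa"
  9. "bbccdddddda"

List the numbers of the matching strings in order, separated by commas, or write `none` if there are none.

1 → match
2 → no match
3 → no match
4 → match
5 → match
6 → match
7 → match
8 → match
9 → match

1, 4, 5, 6, 7, 8, 9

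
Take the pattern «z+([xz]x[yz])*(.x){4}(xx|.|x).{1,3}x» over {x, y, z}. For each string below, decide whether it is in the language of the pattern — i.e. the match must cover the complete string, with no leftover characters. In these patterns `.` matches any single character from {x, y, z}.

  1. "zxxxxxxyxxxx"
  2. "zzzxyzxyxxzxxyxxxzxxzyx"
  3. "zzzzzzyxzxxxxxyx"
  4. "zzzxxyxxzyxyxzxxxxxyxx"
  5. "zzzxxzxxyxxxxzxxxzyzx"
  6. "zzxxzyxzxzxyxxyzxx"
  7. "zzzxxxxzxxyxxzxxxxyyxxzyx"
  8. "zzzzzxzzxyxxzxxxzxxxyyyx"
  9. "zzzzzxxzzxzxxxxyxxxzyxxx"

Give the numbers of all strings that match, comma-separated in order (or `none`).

1, 2, 4, 5, 6, 8, 9

1 → match
2 → match
3 → no match
4 → match
5 → match
6 → match
7 → no match
8 → match
9 → match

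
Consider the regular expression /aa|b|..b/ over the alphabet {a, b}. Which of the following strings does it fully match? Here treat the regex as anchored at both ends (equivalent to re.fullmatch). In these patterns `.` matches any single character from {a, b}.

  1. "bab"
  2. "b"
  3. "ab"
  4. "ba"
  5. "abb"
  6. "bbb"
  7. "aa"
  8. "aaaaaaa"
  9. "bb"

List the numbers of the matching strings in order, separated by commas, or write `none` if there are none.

1 → match
2 → match
3 → no match
4 → no match
5 → match
6 → match
7 → match
8 → no match
9 → no match

1, 2, 5, 6, 7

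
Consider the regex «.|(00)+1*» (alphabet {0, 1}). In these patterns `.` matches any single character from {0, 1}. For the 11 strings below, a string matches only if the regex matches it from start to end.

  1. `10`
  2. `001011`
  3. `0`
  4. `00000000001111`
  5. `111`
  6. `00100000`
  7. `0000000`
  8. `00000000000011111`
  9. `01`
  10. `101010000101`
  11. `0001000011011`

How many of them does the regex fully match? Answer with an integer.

1 → no match
2 → no match
3 → match
4 → match
5 → no match
6 → no match
7 → no match
8 → match
9 → no match
10 → no match
11 → no match
Total matched: 3

3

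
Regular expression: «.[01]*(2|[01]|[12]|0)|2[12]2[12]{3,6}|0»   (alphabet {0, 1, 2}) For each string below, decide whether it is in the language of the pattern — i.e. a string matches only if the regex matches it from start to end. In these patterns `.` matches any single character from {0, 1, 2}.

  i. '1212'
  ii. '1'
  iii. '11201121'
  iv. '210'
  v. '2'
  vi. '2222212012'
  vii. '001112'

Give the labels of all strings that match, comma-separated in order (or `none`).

i → no match
ii → no match
iii → no match
iv → match
v → no match
vi → no match
vii → match

iv, vii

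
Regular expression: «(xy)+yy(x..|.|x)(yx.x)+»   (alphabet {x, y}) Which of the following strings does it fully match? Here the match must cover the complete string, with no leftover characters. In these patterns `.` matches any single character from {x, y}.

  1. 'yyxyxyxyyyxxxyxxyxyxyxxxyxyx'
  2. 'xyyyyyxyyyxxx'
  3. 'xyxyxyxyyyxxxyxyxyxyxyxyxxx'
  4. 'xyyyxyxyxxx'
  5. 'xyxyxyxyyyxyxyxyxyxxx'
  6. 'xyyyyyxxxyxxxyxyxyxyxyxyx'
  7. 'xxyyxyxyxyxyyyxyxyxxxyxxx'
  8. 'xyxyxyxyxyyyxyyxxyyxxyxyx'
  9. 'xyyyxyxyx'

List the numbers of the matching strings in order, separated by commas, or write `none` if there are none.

4, 5, 6, 9

1 → no match — must start with 'xy'
2 → no match
3 → no match
4 → match
5 → match
6 → match
7 → no match — must start with 'xy'
8 → no match
9 → match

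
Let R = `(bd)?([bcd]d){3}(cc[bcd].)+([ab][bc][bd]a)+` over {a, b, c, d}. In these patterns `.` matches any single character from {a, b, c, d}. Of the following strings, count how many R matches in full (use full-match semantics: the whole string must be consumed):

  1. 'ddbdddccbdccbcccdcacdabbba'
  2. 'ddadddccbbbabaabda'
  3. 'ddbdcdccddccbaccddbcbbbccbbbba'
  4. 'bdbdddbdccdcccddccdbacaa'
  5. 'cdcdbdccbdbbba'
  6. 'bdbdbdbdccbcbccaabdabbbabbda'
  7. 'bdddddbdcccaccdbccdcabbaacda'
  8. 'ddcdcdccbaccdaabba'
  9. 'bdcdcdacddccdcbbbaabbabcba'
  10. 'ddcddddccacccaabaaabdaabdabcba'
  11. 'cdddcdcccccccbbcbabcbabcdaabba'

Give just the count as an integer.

5

1 → match
2 → no match
3 → no match
4 → no match
5 → match
6 → no match
7 → match
8 → match
9 → no match
10 → no match
11 → match
Total matched: 5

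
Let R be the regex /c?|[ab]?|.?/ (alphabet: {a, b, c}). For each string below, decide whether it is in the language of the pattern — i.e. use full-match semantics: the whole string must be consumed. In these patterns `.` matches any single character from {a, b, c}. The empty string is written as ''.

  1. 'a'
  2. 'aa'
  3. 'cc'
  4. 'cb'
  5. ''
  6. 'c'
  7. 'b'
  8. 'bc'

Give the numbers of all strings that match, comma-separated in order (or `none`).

1 → match
2 → no match
3 → no match
4 → no match
5 → match
6 → match
7 → match
8 → no match

1, 5, 6, 7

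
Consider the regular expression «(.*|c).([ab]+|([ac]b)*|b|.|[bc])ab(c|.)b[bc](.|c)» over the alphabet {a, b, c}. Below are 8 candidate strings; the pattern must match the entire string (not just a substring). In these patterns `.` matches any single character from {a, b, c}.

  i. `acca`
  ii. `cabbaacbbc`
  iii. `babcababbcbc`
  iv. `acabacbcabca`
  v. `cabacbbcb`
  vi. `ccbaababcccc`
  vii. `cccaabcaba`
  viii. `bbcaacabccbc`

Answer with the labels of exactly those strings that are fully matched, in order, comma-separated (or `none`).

i. `acca` → no match
ii. `cabbaacbbc` → no match
iii. `babcababbcbc` → no match
iv. `acabacbcabca` → no match
v. `cabacbbcb` → no match
vi. `ccbaababcccc` → no match
vii. `cccaabcaba` → no match
viii. `bbcaacabccbc` → no match

none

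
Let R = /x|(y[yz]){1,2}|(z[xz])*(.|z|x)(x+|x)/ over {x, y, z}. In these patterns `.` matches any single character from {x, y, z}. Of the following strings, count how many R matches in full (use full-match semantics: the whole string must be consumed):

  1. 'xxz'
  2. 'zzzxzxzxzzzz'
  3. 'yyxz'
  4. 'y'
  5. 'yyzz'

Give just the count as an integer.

0

1 → no match
2 → no match
3 → no match
4 → no match
5 → no match
Total matched: 0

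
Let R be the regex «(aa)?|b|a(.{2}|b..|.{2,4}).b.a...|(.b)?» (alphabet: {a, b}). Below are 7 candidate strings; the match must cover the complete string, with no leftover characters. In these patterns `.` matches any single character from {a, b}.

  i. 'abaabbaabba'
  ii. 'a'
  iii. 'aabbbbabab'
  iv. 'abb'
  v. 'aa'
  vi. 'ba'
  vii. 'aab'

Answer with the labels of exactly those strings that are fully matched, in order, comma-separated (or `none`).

i → match
ii → no match
iii → match
iv → no match
v → match
vi → no match
vii → no match

i, iii, v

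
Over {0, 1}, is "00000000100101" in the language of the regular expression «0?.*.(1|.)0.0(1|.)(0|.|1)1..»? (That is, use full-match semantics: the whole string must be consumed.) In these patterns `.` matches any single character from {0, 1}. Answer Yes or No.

No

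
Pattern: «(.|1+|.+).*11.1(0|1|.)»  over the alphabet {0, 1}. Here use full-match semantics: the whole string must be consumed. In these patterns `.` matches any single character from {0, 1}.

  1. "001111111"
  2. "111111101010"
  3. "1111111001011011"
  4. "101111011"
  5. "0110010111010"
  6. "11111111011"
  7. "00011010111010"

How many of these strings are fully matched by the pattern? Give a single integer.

6

1. "001111111" → match
2. "111111101010" → no match
3 → match
4. "101111011" → match
5 → match
6. "11111111011" → match
7 → match
Total matched: 6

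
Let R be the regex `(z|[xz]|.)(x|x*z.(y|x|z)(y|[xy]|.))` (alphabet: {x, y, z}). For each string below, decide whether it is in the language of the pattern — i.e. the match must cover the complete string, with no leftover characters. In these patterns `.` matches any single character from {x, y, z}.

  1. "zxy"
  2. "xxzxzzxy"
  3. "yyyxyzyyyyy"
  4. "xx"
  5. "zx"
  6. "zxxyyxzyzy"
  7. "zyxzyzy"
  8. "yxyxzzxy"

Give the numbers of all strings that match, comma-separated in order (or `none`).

1 → no match
2 → no match
3 → no match
4 → match
5 → match
6 → no match
7 → no match
8 → no match

4, 5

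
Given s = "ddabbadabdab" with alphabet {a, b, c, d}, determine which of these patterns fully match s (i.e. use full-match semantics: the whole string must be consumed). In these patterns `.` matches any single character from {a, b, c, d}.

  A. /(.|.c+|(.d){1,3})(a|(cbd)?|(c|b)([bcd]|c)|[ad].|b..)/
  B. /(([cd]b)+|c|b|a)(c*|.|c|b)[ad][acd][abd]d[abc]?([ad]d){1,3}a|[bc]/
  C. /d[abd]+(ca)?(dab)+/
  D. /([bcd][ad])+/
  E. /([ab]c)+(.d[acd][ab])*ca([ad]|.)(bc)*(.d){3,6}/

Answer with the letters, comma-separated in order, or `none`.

C

A → no match
B → no match
C → match
D → no match
E → no match — must end with "d"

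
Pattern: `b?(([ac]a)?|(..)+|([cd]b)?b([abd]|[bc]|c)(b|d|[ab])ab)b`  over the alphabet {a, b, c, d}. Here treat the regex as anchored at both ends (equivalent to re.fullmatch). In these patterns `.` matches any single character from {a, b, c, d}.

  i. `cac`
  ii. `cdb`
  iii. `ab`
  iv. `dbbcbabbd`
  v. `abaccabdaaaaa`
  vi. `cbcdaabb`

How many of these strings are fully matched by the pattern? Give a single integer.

1

i → no match — must end with `b`
ii → match
iii → no match
iv → no match — must end with `b`
v → no match — must end with `b`
vi → no match
Total matched: 1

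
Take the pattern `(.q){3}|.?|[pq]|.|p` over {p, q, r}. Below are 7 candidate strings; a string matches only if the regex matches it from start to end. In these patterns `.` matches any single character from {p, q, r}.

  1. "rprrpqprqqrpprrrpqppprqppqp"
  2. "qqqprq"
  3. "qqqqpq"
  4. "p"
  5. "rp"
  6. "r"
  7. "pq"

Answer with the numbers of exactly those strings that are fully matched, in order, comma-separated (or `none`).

3, 4, 6

1 → no match
2. "qqqprq" → no match
3. "qqqqpq" → match
4. "p" → match
5. "rp" → no match
6. "r" → match
7. "pq" → no match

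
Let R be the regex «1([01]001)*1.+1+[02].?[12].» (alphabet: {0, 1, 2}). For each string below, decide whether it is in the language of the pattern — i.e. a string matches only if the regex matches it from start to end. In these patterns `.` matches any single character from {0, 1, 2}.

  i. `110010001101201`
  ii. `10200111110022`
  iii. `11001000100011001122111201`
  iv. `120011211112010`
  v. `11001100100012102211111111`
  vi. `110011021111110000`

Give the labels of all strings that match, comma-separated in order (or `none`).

i → no match
ii → no match
iii → no match
iv → no match
v → no match
vi → no match

none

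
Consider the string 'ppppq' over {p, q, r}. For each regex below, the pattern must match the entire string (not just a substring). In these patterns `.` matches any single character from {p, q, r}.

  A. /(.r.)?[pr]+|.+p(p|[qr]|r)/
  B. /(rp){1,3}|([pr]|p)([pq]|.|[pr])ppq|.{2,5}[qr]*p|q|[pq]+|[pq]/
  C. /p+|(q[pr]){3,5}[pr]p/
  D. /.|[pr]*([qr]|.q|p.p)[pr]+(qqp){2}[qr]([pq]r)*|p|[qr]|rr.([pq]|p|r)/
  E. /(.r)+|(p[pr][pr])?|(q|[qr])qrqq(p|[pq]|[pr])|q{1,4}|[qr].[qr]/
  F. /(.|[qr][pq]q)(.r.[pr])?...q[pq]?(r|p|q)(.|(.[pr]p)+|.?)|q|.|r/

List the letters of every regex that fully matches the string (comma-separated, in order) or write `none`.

A → match
B → match
C → no match — must end with 'p'
D → no match
E → no match
F → no match

A, B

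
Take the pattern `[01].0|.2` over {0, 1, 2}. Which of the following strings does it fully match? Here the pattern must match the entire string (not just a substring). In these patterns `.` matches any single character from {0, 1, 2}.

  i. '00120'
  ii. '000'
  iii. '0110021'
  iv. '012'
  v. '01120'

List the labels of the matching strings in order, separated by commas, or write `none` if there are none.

ii

i → no match
ii → match
iii → no match
iv → no match
v → no match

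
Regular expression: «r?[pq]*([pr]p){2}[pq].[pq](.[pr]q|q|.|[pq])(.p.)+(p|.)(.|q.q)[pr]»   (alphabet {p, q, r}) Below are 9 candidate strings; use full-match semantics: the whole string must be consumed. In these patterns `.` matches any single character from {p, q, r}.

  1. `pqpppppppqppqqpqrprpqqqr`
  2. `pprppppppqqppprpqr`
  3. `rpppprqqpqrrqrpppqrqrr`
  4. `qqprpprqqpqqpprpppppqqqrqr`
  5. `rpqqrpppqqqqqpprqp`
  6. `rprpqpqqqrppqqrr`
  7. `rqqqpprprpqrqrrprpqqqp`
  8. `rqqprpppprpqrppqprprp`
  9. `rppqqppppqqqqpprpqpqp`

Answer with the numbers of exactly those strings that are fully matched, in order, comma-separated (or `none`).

1 → match
2 → no match
3 → no match
4 → no match
5 → match
6 → no match
7 → match
8 → match
9 → match

1, 5, 7, 8, 9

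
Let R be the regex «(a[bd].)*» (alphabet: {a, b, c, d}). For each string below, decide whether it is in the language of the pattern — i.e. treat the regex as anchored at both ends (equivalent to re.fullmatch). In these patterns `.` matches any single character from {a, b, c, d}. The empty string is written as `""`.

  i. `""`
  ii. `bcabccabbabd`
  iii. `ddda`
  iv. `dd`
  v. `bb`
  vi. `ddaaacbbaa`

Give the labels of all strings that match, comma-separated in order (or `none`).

i

i → match
ii → no match
iii → no match
iv → no match
v → no match
vi → no match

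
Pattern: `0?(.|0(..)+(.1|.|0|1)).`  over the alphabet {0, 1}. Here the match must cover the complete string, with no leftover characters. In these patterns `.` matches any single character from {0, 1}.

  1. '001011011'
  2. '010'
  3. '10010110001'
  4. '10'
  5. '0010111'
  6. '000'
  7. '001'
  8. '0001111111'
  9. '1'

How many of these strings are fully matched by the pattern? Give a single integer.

7

1. '001011011' → match
2. '010' → match
3. '10010110001' → no match
4. '10' → match
5. '0010111' → match
6. '000' → match
7. '001' → match
8. '0001111111' → match
9. '1' → no match
Total matched: 7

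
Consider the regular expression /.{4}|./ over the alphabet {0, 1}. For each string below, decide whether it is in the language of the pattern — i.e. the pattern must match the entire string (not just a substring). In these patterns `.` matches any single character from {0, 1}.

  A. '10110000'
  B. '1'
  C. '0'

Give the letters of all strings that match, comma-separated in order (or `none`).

B, C

A. '10110000' → no match
B. '1' → match
C. '0' → match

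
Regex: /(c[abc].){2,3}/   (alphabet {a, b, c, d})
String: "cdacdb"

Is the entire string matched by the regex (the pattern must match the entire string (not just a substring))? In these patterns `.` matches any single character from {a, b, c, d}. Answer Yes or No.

No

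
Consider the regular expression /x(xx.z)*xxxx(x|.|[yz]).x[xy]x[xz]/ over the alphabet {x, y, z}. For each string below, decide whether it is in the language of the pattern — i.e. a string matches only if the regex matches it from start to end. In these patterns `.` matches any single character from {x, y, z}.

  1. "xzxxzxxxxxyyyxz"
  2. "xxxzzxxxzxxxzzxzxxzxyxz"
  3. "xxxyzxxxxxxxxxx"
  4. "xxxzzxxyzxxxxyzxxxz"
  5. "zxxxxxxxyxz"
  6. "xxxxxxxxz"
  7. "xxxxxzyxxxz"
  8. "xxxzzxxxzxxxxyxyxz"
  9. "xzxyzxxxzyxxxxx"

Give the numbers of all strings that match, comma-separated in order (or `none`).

3, 4, 7

1 → no match
2 → no match
3 → match
4 → match
5 → no match — must start with "x"
6 → no match
7 → match
8 → no match
9 → no match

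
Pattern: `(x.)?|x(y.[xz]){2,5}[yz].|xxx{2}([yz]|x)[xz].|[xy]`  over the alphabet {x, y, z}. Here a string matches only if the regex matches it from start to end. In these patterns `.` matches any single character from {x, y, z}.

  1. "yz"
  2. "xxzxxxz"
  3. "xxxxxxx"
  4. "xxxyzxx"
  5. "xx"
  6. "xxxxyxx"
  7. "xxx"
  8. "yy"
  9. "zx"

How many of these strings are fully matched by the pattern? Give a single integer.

3

1 → no match
2 → no match
3 → match
4 → no match
5 → match
6 → match
7 → no match
8 → no match
9 → no match
Total matched: 3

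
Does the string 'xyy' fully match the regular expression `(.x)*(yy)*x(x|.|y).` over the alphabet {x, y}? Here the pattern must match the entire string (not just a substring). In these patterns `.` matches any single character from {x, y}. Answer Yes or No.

Yes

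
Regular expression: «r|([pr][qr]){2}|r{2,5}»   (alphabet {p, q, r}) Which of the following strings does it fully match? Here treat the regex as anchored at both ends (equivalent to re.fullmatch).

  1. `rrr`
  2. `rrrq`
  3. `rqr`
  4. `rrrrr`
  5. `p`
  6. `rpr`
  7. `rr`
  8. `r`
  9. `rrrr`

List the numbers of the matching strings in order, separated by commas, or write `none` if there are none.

1. `rrr` → match
2. `rrrq` → match
3. `rqr` → no match
4. `rrrrr` → match
5. `p` → no match
6. `rpr` → no match
7. `rr` → match
8. `r` → match
9. `rrrr` → match

1, 2, 4, 7, 8, 9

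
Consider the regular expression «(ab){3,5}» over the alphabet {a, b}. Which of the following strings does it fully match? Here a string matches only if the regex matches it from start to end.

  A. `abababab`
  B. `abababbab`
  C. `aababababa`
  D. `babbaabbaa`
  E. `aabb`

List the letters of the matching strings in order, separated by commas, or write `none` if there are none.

A

A → match
B → no match
C → no match — must start with `ab`
D → no match — must start with `ab`
E → no match — must start with `ab`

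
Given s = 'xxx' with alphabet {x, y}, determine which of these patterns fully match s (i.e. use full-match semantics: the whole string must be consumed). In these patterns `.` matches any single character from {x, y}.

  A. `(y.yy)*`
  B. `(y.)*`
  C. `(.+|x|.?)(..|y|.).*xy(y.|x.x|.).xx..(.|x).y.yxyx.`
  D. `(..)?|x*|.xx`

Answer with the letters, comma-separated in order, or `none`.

D

A → no match
B → no match
C → no match
D → match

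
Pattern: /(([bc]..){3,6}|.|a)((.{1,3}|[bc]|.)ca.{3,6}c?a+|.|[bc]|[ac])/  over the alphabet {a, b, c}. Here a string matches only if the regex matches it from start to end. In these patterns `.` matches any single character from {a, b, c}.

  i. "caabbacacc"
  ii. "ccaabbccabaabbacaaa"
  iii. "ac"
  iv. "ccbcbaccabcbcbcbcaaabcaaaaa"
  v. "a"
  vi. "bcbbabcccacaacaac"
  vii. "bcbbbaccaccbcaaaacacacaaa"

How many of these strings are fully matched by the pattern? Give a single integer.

4

i. "caabbacacc" → match
ii → no match
iii. "ac" → match
iv → match
v. "a" → no match
vi → no match
vii → match
Total matched: 4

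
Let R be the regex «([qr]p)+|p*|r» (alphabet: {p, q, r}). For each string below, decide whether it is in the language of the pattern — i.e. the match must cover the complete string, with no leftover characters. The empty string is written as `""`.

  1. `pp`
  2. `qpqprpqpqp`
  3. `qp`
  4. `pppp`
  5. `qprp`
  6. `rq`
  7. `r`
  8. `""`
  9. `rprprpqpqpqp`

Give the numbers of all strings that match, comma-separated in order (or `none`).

1, 2, 3, 4, 5, 7, 8, 9

1 → match
2 → match
3 → match
4 → match
5 → match
6 → no match
7 → match
8 → match
9 → match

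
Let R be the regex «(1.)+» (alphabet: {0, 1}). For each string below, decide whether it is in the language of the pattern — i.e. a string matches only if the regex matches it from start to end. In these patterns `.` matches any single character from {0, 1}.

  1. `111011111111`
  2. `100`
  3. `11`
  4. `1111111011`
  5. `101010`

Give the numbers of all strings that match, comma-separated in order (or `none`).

1, 3, 4, 5

1 → match
2 → no match
3 → match
4 → match
5 → match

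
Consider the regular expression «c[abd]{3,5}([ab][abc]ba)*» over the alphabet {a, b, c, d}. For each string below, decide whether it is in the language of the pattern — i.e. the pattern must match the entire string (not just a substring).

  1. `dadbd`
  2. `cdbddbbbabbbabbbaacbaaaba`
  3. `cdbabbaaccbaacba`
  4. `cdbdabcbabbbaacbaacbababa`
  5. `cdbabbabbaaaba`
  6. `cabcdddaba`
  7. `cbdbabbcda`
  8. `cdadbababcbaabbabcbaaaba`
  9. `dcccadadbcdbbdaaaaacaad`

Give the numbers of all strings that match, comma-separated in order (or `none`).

2, 4, 5, 8

1 → no match — must start with `c`
2 → match
3 → no match
4 → match
5 → match
6 → no match
7 → no match
8 → match
9 → no match — must start with `c`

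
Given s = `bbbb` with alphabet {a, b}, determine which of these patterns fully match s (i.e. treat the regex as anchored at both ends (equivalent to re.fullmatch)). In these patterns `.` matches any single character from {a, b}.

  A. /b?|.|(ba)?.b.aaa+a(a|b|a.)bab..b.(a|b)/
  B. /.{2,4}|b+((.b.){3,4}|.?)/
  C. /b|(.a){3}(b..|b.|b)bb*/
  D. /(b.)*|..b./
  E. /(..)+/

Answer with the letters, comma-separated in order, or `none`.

A → no match
B → match
C → no match
D → match
E → match

B, D, E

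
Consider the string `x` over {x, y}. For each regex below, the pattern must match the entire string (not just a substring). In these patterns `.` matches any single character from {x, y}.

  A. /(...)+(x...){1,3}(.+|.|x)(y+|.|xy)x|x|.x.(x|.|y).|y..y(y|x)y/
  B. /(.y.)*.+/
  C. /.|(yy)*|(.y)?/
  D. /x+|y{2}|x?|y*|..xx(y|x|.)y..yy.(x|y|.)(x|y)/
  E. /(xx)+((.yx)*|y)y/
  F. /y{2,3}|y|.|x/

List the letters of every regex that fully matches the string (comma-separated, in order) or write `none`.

A, B, C, D, F

A → match
B → match
C → match
D → match
E → no match — must start with `xx`
F → match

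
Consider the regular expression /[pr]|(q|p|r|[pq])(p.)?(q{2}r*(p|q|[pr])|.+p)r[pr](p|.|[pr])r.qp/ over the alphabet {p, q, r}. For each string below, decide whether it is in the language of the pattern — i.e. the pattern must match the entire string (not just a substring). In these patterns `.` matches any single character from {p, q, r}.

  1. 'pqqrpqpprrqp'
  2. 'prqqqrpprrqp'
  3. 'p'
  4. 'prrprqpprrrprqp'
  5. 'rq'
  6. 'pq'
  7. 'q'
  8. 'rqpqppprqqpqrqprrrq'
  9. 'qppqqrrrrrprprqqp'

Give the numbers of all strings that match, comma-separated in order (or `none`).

1. 'pqqrpqpprrqp' → no match
2. 'prqqqrpprrqp' → no match
3. 'p' → match
4 → no match
5. 'rq' → no match
6. 'pq' → no match
7. 'q' → no match
8 → no match
9 → no match

3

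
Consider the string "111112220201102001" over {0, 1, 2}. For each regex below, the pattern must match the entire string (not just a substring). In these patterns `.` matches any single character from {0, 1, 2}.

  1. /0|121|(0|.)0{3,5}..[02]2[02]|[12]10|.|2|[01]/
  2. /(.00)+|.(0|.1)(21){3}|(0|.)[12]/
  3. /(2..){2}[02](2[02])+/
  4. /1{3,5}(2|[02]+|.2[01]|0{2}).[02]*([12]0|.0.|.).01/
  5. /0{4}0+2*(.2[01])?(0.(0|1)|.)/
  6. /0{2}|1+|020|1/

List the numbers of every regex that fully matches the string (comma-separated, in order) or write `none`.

4

1 → no match
2 → no match
3 → no match — must start with "2"
4 → match
5 → no match — must start with "0"
6 → no match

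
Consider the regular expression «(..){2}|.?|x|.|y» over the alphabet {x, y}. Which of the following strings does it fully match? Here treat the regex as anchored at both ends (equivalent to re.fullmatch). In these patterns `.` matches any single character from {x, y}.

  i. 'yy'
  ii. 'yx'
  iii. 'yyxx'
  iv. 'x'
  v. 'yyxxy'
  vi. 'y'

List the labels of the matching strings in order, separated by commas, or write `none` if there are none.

iii, iv, vi

i → no match
ii → no match
iii → match
iv → match
v → no match
vi → match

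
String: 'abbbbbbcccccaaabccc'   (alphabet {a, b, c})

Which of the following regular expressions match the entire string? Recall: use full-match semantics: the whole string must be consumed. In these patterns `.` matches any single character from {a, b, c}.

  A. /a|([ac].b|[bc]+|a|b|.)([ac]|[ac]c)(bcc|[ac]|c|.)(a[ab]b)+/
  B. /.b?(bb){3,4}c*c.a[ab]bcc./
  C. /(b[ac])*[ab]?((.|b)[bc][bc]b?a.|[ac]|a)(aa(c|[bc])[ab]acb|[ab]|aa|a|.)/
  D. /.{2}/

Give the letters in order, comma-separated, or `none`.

A → no match
B → match
C → no match
D → no match

B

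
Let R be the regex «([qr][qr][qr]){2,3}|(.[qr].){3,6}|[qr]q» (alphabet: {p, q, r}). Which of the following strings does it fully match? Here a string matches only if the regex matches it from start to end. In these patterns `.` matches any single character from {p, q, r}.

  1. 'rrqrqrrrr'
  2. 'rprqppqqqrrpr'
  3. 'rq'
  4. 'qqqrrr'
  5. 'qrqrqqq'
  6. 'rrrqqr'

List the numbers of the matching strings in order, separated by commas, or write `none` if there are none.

1 → match
2 → no match
3 → match
4 → match
5 → no match
6 → match

1, 3, 4, 6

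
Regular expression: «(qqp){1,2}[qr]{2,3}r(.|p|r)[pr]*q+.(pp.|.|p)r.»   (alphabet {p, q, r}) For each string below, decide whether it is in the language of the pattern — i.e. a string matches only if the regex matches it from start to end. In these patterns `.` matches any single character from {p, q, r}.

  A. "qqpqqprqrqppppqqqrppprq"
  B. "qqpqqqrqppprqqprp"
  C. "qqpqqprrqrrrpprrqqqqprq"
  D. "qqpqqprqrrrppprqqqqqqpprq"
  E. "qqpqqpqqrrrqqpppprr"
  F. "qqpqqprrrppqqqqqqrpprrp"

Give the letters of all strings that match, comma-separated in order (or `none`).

A, B, C, D, E, F

A → match
B → match
C → match
D → match
E → match
F → match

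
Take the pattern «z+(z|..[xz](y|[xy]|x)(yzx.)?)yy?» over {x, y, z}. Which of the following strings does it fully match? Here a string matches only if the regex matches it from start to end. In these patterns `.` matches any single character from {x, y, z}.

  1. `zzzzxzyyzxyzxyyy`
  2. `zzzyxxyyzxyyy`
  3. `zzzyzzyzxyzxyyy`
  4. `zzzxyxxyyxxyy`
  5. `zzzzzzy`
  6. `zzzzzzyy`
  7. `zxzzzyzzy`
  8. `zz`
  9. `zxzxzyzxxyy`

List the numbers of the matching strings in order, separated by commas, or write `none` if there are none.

1 → no match
2 → match
3 → no match
4 → no match
5 → match
6 → match
7 → no match
8 → no match
9 → no match

2, 5, 6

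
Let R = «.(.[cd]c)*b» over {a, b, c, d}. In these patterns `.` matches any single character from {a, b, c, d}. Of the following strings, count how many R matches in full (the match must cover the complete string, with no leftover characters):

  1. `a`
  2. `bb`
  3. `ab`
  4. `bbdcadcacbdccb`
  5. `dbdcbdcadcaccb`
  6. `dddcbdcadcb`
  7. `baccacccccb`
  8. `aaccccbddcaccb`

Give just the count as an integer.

1 → no match — must end with `b`
2 → match
3 → match
4 → no match
5 → match
6 → match
7 → match
8 → no match
Total matched: 5

5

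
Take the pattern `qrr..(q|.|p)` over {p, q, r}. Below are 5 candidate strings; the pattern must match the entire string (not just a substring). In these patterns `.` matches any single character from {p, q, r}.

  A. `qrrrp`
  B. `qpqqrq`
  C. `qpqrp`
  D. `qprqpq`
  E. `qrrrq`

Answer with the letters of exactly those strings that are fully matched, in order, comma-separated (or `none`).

none

A → no match
B → no match — must start with `qrr`
C → no match — must start with `qrr`
D → no match — must start with `qrr`
E → no match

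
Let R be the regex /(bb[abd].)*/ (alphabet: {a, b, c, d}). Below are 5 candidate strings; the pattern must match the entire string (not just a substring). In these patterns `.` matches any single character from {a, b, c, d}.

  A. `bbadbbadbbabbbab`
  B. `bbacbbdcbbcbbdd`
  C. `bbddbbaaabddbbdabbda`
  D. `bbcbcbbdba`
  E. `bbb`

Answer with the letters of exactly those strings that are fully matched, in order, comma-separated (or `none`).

A → match
B → no match
C → no match
D. `bbcbcbbdba` → no match
E. `bbb` → no match

A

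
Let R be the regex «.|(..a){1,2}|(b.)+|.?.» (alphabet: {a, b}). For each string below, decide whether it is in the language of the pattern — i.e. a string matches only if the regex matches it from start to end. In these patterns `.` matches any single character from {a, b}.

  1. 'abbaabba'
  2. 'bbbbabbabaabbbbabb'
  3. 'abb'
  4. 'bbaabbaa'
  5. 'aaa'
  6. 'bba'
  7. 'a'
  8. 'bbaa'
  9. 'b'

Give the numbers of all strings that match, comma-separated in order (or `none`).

5, 6, 7, 9

1. 'abbaabba' → no match
2 → no match
3. 'abb' → no match
4. 'bbaabbaa' → no match
5. 'aaa' → match
6. 'bba' → match
7. 'a' → match
8. 'bbaa' → no match
9. 'b' → match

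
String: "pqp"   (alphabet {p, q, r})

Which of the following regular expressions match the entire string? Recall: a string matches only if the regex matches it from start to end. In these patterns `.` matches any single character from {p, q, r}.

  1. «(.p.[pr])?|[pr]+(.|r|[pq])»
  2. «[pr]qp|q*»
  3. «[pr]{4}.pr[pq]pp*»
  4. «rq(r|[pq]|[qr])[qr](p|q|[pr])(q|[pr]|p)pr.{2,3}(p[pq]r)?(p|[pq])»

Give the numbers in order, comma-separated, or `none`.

2

1 → no match
2 → match
3 → no match
4 → no match — must start with "rq"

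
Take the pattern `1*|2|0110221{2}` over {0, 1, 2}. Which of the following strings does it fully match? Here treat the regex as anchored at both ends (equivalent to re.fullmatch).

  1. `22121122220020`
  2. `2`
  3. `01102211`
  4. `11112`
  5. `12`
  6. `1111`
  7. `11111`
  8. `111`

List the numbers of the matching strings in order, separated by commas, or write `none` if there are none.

1 → no match
2. `2` → match
3. `01102211` → match
4. `11112` → no match
5. `12` → no match
6. `1111` → match
7. `11111` → match
8. `111` → match

2, 3, 6, 7, 8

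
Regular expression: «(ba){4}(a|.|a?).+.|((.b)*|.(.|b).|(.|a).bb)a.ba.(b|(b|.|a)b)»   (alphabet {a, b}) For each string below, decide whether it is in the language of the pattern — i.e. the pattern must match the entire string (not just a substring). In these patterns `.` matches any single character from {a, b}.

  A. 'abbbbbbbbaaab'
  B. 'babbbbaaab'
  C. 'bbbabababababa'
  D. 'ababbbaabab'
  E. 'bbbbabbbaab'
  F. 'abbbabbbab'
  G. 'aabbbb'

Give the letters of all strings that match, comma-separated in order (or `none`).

none

A → no match
B → no match
C → no match
D → no match
E → no match
F → no match
G → no match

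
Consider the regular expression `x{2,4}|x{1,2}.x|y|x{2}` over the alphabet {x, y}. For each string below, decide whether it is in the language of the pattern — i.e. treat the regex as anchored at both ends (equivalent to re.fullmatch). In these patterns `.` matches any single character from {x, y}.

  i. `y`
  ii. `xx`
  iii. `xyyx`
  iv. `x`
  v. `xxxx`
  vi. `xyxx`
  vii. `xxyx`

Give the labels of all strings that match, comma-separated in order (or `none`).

i, ii, v, vii

i. `y` → match
ii. `xx` → match
iii. `xyyx` → no match
iv. `x` → no match
v. `xxxx` → match
vi. `xyxx` → no match
vii. `xxyx` → match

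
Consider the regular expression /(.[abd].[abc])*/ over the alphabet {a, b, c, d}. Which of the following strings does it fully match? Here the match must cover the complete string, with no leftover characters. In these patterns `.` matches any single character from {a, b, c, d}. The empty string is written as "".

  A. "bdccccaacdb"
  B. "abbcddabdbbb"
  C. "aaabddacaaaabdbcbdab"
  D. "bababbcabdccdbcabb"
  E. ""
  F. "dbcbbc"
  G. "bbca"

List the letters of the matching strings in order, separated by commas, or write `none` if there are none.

B, C, E, G

A. "bdccccaacdb" → no match
B. "abbcddabdbbb" → match
C → match
D → no match
E. "" → match
F. "dbcbbc" → no match
G. "bbca" → match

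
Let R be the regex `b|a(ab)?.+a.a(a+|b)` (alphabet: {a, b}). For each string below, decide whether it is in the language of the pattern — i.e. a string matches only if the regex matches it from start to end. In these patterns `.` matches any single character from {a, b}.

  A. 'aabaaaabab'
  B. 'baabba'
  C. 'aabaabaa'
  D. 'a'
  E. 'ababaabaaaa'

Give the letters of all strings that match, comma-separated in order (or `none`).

A, C, E

A → match
B → no match
C → match
D → no match
E → match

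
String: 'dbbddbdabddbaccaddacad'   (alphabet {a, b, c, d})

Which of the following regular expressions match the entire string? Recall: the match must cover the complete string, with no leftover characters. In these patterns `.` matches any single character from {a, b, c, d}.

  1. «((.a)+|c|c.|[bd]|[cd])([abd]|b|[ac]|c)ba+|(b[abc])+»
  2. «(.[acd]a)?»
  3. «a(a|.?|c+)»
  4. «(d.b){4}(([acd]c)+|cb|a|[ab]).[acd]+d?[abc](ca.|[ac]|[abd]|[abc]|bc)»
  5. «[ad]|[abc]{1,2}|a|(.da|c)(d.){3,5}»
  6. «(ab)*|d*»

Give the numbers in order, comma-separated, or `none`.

4

1 → no match
2 → no match
3 → no match — must start with 'a'
4 → match
5 → no match
6 → no match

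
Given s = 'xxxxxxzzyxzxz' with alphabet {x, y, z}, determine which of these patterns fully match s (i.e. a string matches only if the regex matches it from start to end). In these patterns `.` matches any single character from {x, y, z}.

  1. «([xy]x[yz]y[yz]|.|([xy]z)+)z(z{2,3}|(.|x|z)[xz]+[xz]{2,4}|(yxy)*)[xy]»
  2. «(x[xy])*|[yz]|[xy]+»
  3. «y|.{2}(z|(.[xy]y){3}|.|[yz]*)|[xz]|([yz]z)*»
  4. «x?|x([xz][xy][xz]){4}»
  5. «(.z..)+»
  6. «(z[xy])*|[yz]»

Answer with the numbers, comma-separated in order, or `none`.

4

1 → no match
2 → no match
3 → no match
4 → match
5 → no match
6 → no match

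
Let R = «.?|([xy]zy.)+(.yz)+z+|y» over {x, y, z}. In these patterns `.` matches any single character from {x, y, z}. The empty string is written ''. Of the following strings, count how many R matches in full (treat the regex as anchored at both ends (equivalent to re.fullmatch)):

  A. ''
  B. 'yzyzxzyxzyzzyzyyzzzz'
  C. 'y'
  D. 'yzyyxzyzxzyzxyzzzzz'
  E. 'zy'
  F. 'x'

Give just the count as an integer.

5

A. '' → match
B → match
C. 'y' → match
D → match
E. 'zy' → no match
F. 'x' → match
Total matched: 5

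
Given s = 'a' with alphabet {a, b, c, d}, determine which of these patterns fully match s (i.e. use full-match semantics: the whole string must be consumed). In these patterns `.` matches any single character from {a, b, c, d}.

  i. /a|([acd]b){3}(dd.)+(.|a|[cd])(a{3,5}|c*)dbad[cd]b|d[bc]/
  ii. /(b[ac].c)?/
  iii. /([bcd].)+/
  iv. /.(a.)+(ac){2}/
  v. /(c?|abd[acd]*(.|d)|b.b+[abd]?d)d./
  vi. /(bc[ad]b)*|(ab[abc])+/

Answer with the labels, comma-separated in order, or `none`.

i → match
ii → no match
iii → no match
iv → no match — must end with 'ac'
v → no match
vi → no match

i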